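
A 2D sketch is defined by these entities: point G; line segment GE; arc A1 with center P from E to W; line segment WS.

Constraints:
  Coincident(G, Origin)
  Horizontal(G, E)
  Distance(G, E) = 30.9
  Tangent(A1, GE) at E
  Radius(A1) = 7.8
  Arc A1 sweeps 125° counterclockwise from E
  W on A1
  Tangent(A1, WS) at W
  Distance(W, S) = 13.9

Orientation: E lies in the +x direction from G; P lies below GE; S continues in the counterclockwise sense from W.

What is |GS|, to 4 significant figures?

40.19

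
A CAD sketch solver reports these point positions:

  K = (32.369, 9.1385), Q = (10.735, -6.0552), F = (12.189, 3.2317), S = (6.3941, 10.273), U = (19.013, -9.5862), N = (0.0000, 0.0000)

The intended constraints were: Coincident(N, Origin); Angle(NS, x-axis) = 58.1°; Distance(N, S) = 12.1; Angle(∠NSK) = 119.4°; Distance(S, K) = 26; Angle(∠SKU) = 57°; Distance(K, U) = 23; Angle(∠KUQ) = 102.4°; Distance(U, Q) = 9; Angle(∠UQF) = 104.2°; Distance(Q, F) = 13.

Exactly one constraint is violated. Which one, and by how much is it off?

Distance(Q, F) = 13 — off by 3.60.

N = (0.00, 0.00) ✓; NS at 58.10° ✓; |NS| = 12.10 ✓; ∠NSK = 119.4° ✓; |SK| = 26.00 ✓; ∠SKU = 57.00° ✓; |KU| = 23.00 ✓; ∠KUQ = 102.4° ✓; |UQ| = 9.000 ✓; ∠UQF = 104.2° ✓; |QF| = 9.400 ✗.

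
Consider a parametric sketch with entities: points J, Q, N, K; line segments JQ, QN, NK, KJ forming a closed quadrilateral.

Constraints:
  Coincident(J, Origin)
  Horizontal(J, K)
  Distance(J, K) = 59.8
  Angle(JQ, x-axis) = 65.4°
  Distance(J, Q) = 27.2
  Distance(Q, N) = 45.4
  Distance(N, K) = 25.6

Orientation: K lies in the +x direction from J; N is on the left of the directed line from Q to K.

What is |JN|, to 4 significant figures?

62.15

Checks: |QN| = 45.40 ✓; |NK| = 25.60 ✓.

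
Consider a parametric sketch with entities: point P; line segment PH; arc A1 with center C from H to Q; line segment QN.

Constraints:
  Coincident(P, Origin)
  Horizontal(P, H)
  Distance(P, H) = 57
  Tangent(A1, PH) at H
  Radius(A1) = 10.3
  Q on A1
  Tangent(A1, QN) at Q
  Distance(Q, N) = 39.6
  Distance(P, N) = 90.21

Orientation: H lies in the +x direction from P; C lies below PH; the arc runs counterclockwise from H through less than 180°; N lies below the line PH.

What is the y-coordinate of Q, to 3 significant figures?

-17.6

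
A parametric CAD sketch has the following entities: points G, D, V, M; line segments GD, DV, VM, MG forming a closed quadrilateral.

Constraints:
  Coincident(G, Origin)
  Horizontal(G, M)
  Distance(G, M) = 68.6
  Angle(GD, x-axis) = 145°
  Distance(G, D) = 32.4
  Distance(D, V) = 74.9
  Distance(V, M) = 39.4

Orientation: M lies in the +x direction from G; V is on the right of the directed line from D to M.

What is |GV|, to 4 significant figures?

42.53

Checks: |DV| = 74.90 ✓; |VM| = 39.40 ✓.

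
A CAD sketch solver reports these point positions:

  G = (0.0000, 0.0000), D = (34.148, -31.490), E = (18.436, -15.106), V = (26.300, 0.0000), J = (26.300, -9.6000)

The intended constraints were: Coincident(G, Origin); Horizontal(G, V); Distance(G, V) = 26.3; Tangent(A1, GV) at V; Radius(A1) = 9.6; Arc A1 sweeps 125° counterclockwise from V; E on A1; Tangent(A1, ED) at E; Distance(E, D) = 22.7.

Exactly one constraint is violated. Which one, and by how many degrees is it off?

Tangent(A1, ED) at E — off by 8.80°.

G = (0.00, 0.00) ✓; G.y = 0.00, V.y = 0.00 ✓; |GV| = 26.30 ✓; ∠(JV, VG) = 90.00° ✓; |JV| = 9.600 ✓; bearing(J→E) − bearing(J→V) = 125.0° ✓; |JE| = 9.600 ✓; ∠(JE, ED) = 81.20° ✗; |ED| = 22.70 ✓.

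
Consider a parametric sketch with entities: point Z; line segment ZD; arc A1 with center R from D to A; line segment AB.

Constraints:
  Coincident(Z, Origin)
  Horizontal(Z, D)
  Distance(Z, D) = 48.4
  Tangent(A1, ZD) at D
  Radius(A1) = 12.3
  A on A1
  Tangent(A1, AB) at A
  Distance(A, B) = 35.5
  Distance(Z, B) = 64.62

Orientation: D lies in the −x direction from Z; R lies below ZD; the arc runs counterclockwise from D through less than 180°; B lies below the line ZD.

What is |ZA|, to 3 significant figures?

61.9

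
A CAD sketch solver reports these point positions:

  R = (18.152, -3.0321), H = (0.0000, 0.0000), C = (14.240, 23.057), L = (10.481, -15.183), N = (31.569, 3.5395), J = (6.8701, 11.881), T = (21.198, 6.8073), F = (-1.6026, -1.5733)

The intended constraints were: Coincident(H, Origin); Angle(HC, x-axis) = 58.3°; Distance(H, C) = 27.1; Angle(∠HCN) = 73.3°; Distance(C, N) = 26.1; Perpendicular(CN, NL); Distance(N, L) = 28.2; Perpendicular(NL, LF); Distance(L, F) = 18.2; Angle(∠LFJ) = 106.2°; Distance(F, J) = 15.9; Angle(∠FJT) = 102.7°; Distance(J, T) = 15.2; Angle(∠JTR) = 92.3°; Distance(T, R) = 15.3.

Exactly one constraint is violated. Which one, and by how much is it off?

Distance(T, R) = 15.3 — off by 5.00.

H = (0.00, 0.00) ✓; HC at 58.30° ✓; |HC| = 27.10 ✓; ∠HCN = 73.30° ✓; |CN| = 26.10 ✓; ∠(CN, NL) = 90.00° ✓; |NL| = 28.20 ✓; ∠(NL, LF) = 90.00° ✓; |LF| = 18.20 ✓; ∠LFJ = 106.2° ✓; |FJ| = 15.90 ✓; ∠FJT = 102.7° ✓; |JT| = 15.20 ✓; ∠JTR = 92.30° ✓; |TR| = 10.30 ✗.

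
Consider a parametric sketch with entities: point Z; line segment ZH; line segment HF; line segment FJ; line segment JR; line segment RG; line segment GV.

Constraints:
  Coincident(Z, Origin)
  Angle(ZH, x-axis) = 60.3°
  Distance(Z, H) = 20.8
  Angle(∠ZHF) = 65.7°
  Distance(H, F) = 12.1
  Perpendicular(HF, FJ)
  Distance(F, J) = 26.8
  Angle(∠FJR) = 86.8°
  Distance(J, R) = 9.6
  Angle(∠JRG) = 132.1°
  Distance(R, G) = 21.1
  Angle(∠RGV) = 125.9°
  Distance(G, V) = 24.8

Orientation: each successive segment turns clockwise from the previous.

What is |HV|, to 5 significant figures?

14.711

Z is at the origin; ZH runs at 60.3° with length 20.8, so H = (10.306, 18.068). ∠ZHF = 65.7° gives HF at -54.000° from the x-axis; with |HF| = 12.1, F = (17.418, 8.2784). The perpendicularity gives FJ at right angles to HF, so FJ runs at -144.00°; with |FJ| = 26.8, J = (-4.2639, -7.4742). ∠FJR = 86.8° gives JR at 122.80° from the x-axis; with |JR| = 9.6, R = (-9.4643, 0.59522). ∠JRG = 132.1° gives RG at 74.900° from the x-axis; with |RG| = 21.1, G = (-3.9677, 20.967). ∠RGV = 125.9° gives GV at 20.800° from the x-axis; with |GV| = 24.8, V = (19.216, 29.773). Then |HV| = |V − H| = 14.711.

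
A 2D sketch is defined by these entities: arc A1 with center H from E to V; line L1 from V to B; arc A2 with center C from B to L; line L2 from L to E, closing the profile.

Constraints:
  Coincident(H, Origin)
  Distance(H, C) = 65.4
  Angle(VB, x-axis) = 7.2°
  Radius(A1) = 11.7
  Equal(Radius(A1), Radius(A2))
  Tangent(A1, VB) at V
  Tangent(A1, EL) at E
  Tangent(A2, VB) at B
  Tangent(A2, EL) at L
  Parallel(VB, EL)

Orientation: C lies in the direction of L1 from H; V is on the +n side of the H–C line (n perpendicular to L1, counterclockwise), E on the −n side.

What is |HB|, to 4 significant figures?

66.44

The slot axis is L1's direction at 7.2°, so u = (cos 7.2°, sin 7.2°) = (0.9921, 0.1253) and n = (−sin 7.2°, cos 7.2°) = (-0.1253, 0.9921). H is at the origin and C lies 65.4 along u from H, so C = 65.4·u = (64.88, 8.197). Tangency of A1 to both parallel lines with radius 11.7 puts V and E at H ± 11.7·n: V = (-1.466, 11.61), E = (1.466, -11.61). Equal radii place B and L the same way about C: B = C + 11.7·n = (63.42, 19.80), L = C − 11.7·n = (66.35, -3.411). Then |HB| = |B − H| = 66.44.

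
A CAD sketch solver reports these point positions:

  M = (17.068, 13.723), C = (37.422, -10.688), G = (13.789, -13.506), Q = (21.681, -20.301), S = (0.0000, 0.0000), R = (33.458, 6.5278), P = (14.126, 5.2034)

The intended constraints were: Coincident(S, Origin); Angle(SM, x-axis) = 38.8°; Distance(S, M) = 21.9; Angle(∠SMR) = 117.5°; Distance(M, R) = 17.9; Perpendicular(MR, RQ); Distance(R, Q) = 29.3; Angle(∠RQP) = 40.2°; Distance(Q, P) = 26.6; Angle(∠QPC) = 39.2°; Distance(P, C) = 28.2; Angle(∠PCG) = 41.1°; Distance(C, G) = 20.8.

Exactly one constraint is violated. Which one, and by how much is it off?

Distance(C, G) = 20.8 — off by 3.00.

S = (0.00, 0.00) ✓; SM at 38.80° ✓; |SM| = 21.90 ✓; ∠SMR = 117.5° ✓; |MR| = 17.90 ✓; ∠(MR, RQ) = 90.00° ✓; |RQ| = 29.30 ✓; ∠RQP = 40.20° ✓; |QP| = 26.60 ✓; ∠QPC = 39.20° ✓; |PC| = 28.20 ✓; ∠PCG = 41.10° ✓; |CG| = 23.80 ✗.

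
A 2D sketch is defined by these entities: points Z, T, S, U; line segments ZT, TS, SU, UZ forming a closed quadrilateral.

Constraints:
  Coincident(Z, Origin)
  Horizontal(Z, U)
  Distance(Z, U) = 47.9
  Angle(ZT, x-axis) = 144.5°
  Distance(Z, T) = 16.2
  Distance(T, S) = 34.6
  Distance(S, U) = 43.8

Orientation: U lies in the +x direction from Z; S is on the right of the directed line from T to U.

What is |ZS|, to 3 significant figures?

19.7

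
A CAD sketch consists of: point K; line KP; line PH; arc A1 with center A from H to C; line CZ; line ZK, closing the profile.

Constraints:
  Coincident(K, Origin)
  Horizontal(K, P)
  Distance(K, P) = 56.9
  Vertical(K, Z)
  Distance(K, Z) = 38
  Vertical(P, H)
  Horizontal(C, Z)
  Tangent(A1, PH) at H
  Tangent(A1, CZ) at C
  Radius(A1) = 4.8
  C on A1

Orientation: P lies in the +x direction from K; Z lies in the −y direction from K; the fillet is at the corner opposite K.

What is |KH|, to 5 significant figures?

65.878

K is at the origin; K and P share the same y with |KP| = 56.9 and P on the +x side, so P = (56.900, 0.0000). K and Z share the same x with |KZ| = 38.0 and Z on the −y side, so Z = (0.0000, -38.000). The virtual corner opposite K is at (56.900, -38.000). A1 meets PH tangentially, so AH is at right angles to PH and since A1 is tangent to CZ there, AC ⟂ CZ, with radius 4.8, so the center A sits 4.8 in from both sides at A = (52.100, -33.200). That places the tangent points at H = (56.900, -33.200) on PH and C = (52.100, -38.000) on CZ. Then |KH| = |H − K| = 65.878.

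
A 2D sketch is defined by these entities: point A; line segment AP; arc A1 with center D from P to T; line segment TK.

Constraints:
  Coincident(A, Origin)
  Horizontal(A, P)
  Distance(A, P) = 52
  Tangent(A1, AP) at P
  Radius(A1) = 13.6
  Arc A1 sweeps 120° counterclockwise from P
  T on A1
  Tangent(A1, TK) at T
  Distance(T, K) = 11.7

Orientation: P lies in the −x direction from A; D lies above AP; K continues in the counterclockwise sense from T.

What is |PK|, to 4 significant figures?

31.10

A is at the origin; AP is horizontal with |AP| = 52.0 and P on the −x side, so P = (-52.00, 0.000). Since A1 is tangent to AP there, DP ⟂ AP, so D = P + (0, 13.6) = (-52.00, 13.60). On A1, P sits at bearing -90° from D; a 120° counterclockwise sweep puts T at bearing 30°, so T = D + 13.6·(cos 30°, sin 30°) = (-40.22, 20.40). The tangent condition forces DT to be normal to TK, so TK runs along (−sin 30°, cos 30°); with |TK| = 11.7, K = (-46.07, 30.53). Then |PK| = |K − P| = 31.10.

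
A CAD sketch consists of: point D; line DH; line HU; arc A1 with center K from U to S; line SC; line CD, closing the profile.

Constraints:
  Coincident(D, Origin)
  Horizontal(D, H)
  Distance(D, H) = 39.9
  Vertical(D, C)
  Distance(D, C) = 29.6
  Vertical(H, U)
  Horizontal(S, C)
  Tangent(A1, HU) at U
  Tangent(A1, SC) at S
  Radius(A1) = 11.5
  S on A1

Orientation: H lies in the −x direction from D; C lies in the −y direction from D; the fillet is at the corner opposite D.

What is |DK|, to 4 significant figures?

33.68

D is at the origin; D and H share the same y with |DH| = 39.9 and H on the −x side, so H = (-39.90, 0.000). D and C share the same x with |DC| = 29.6 and C on the −y side, so C = (0.000, -29.60). The virtual corner opposite D is at (-39.90, -29.60). The tangent condition forces KU to be normal to HU and the tangent condition forces KS to be normal to SC, with radius 11.5, so the center K sits 11.5 in from both sides at K = (-28.40, -18.10). Then |DK| = |K − D| = 33.68.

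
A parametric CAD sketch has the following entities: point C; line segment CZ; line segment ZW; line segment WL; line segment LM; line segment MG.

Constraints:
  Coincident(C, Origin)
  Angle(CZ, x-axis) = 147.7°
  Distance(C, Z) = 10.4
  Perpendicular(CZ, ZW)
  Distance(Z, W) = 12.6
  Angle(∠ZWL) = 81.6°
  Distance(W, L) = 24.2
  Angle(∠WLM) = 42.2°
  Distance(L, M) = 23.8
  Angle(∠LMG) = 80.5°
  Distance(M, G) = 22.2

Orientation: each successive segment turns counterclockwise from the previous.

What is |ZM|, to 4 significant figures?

5.896

C is at the origin; CZ runs at 147.7° with length 10.4, so Z = (-8.791, 5.557). CZ is perpendicular to ZW, so ZW runs at -122.3°; with |ZW| = 12.6, W = (-15.52, -5.093). ∠ZWL = 81.6° gives WL at -23.90° from the x-axis; with |WL| = 24.2, L = (6.601, -14.90). ∠WLM = 42.2° gives LM at 113.9° from the x-axis; with |LM| = 23.8, M = (-3.041, 6.862). Then |ZM| = |M − Z| = 5.896.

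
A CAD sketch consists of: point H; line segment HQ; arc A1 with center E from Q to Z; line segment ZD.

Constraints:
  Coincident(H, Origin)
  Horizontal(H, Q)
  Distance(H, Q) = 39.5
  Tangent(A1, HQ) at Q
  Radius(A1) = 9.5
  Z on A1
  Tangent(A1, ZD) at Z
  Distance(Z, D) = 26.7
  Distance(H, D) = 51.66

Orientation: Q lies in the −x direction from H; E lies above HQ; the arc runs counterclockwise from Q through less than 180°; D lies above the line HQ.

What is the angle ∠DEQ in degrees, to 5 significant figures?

171.84°

Checks: |HQ| = 39.50 ✓; |EZ| = 9.500 ✓; ∠(EZ, ZD) = 90.00° ✓; |ZD| = 26.70 ✓; |HD| = 51.66 ✓.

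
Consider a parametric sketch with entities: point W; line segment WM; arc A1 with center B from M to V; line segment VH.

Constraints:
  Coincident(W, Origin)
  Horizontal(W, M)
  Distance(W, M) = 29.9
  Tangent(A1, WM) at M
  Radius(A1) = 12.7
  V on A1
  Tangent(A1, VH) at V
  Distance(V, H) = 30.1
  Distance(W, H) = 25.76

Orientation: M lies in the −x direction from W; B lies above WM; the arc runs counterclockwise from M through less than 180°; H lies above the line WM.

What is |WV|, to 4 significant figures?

21.07

Checks: W.y = 0.00, M.y = 0.00 ✓; |BV| = 12.70 ✓; ∠(BV, VH) = 90.00° ✓; |VH| = 30.10 ✓; |WH| = 25.76 ✓.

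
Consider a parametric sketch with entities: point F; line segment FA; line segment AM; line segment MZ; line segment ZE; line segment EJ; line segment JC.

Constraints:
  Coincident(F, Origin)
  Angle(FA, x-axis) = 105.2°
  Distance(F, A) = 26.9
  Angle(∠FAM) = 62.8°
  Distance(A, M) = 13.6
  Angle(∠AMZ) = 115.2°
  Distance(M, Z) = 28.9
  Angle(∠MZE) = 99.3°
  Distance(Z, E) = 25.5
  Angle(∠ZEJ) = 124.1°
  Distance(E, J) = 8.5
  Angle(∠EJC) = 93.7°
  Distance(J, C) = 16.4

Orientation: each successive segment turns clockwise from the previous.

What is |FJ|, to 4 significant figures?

20.46

F is at the origin; FA runs at 105.2° with length 26.9, so A = (-7.053, 25.96). ∠FAM = 62.8° gives AM at -12.00° from the x-axis; with |AM| = 13.6, M = (6.250, 23.13). ∠AMZ = 115.2° gives MZ at -76.80° from the x-axis; with |MZ| = 28.9, Z = (12.85, -5.005). ∠MZE = 99.3° gives ZE at -157.5° from the x-axis; with |ZE| = 25.5, E = (-10.71, -14.76). ∠ZEJ = 124.1° gives EJ at 146.6° from the x-axis; with |EJ| = 8.5, J = (-17.81, -10.08). Then |FJ| = |J − F| = 20.46.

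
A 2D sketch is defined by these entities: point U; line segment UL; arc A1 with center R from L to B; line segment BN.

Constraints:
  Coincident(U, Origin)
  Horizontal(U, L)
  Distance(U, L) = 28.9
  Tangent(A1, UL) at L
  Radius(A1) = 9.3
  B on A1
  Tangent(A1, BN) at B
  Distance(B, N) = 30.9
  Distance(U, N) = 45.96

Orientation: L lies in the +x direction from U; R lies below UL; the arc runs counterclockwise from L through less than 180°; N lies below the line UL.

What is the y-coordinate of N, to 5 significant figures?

-40.682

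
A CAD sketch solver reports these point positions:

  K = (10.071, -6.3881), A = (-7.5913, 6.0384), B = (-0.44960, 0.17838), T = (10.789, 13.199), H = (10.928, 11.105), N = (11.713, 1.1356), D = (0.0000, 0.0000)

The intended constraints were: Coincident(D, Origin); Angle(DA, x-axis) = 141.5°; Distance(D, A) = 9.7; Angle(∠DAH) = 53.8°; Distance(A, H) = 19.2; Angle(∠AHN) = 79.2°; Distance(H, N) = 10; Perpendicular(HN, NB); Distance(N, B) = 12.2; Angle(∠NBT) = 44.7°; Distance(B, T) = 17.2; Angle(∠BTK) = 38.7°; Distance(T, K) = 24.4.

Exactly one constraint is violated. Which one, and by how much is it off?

Distance(T, K) = 24.4 — off by 4.80.

D = (0.00, 0.00) ✓; DA at 141.5° ✓; |DA| = 9.700 ✓; ∠DAH = 53.80° ✓; |AH| = 19.20 ✓; ∠AHN = 79.20° ✓; |HN| = 10.00 ✓; ∠(HN, NB) = 90.00° ✓; |NB| = 12.20 ✓; ∠NBT = 44.70° ✓; |BT| = 17.20 ✓; ∠BTK = 38.70° ✓; |TK| = 19.60 ✗.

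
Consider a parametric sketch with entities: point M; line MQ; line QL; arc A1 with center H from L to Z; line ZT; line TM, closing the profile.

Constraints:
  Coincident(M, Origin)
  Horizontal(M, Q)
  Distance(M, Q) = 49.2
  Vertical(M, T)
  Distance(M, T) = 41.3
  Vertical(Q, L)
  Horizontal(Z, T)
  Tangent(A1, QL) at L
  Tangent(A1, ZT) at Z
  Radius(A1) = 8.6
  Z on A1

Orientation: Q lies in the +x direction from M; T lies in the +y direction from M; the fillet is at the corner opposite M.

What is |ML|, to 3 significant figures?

59.1

M is at the origin; MQ is horizontal with |MQ| = 49.2 and Q on the +x side, so Q = (49.2, 0.00). M and T share the same x with |MT| = 41.3 and T on the +y side, so T = (0.00, 41.3). The virtual corner opposite M is at (49.2, 41.3). Tangency of A1 to QL means the radius HL is perpendicular to QL and A1 meets ZT tangentially, so HZ is at right angles to ZT, with radius 8.6, so the center H sits 8.6 in from both sides at H = (40.6, 32.7). That places the tangent points at L = (49.2, 32.7) on QL and Z = (40.6, 41.3) on ZT. Then |ML| = |L − M| = 59.1.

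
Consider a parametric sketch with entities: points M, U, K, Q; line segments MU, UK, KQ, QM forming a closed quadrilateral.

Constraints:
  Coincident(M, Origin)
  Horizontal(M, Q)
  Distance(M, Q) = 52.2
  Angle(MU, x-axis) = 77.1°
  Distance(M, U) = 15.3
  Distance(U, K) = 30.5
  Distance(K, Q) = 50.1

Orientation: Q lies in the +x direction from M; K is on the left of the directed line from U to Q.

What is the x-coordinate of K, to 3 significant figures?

21.4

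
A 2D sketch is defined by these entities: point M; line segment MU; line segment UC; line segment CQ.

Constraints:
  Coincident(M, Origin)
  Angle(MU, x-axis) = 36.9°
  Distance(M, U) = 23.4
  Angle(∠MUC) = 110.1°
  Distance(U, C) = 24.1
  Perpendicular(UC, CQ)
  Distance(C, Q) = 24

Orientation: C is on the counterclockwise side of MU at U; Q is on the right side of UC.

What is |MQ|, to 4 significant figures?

56.10

∠MUC = 110.1°, so UC runs at 36.9° + (180° − 110.1°) = 106.8° from the x-axis; with |UC| = 24.1, C = U + 24.1·(cos 106.8°, sin 106.8°) = (11.75, 37.12). UC ⟂ CQ; with |CQ| = 24.0 on the right of UC, Q = C + 24.0·(0.9573, 0.2890) = (34.72, 44.06). Then |MQ| = |Q − M| = 56.10.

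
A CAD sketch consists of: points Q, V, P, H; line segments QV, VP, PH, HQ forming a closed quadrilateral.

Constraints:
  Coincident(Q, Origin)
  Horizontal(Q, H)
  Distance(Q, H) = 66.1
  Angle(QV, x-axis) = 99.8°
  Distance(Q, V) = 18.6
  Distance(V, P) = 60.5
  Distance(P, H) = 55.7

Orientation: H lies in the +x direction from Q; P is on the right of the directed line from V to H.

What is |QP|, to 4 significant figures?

42.98

Checks: |VP| = 60.50 ✓; |PH| = 55.70 ✓.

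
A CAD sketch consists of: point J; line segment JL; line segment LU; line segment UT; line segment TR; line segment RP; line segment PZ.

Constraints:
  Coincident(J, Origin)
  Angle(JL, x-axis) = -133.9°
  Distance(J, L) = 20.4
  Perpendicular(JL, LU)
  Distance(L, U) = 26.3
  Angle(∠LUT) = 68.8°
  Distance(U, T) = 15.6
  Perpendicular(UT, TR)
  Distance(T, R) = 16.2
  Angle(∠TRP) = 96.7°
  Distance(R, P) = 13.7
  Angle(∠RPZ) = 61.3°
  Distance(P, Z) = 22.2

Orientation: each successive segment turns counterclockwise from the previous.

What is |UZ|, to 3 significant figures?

10.7

∠TRP = 96.7° gives RP at -119° from the x-axis; with |RP| = 13.7, P = (-10.8, -24.2). ∠RPZ = 61.3° gives PZ at -0.700° from the x-axis; with |PZ| = 22.2, Z = (11.4, -24.5). Then |UZ| = |Z − U| = 10.7.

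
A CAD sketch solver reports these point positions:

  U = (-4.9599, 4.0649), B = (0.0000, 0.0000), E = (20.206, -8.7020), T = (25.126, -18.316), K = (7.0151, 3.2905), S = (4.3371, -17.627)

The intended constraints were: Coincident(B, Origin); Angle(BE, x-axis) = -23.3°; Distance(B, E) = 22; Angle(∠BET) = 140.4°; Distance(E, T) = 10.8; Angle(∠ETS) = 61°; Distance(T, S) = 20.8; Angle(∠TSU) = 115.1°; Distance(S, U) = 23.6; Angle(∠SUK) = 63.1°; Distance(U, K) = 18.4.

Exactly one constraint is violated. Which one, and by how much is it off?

Distance(U, K) = 18.4 — off by 6.40.

B = (0.00, 0.00) ✓; BE at -23.30° ✓; |BE| = 22.00 ✓; ∠BET = 140.4° ✓; |ET| = 10.80 ✓; ∠ETS = 61.00° ✓; |TS| = 20.80 ✓; ∠TSU = 115.1° ✓; |SU| = 23.60 ✓; ∠SUK = 63.10° ✓; |UK| = 12.00 ✗.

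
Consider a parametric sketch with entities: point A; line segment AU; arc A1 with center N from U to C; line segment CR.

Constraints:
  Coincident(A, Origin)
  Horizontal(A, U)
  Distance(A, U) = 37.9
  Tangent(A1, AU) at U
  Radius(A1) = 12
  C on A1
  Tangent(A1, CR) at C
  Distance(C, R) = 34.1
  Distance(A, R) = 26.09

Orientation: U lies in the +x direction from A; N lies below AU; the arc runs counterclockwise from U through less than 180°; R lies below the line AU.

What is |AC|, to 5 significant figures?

30.075

Checks: A = (0.00, 0.00) ✓; |NU| = 12.00 ✓; |NC| = 12.00 ✓; ∠(NC, CR) = 90.00° ✓; |CR| = 34.10 ✓; |AR| = 26.09 ✓.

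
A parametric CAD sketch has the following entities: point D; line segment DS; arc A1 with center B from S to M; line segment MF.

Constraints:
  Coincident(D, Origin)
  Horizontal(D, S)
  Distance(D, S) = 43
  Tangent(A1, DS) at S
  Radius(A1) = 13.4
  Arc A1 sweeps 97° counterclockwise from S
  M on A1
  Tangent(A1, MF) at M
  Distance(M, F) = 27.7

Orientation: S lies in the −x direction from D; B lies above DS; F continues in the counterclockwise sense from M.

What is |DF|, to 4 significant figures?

53.87

D is at the origin; DS is horizontal with |DS| = 43.0 and S on the −x side, so S = (-43.00, 0.000). Since A1 is tangent to DS there, BS ⟂ DS, so B = S + (0, 13.4) = (-43.00, 13.40). On A1, S sits at bearing -90° from B; a 97° counterclockwise sweep puts M at bearing 7°, so M = B + 13.4·(cos 7°, sin 7°) = (-29.70, 15.03). A1 meets MF tangentially, so BM is at right angles to MF, so MF runs along (−sin 7°, cos 7°); with |MF| = 27.7, F = (-33.08, 42.53). Then |DF| = |F − D| = 53.87.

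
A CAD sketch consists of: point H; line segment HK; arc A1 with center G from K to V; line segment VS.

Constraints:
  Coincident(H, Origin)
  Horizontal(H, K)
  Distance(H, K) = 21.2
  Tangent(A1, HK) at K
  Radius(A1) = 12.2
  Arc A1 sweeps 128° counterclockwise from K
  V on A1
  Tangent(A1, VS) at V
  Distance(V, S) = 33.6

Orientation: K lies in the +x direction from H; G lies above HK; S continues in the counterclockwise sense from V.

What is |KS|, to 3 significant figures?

47.5

H is at the origin; H and K share the same y with |HK| = 21.2 and K on the +x side, so K = (21.2, 0.00). Since A1 is tangent to HK there, GK ⟂ HK, so G = K + (0, 12.2) = (21.2, 12.2). On A1, K sits at bearing -90° from G; a 128° counterclockwise sweep puts V at bearing 38°, so V = G + 12.2·(cos 38°, sin 38°) = (30.8, 19.7). A1 meets VS tangentially, so GV is at right angles to VS, so VS runs along (−sin 38°, cos 38°); with |VS| = 33.6, S = (10.1, 46.2). Then |KS| = |S − K| = 47.5.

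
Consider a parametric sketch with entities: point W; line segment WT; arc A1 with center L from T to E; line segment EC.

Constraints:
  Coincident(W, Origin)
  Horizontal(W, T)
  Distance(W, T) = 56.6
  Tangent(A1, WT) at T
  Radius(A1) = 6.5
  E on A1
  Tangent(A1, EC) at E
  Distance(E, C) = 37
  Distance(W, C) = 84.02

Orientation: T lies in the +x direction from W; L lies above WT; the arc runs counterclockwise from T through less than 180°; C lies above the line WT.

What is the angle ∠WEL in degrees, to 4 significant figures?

21.75°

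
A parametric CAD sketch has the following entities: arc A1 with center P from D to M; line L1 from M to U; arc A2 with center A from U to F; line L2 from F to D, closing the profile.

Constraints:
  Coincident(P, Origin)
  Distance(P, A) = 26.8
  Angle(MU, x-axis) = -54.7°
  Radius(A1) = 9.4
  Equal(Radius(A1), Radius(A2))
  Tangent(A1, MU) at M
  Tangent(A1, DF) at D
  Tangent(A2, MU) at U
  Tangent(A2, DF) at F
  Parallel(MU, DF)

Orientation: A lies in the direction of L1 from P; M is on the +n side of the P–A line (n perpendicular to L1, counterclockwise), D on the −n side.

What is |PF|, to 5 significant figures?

28.401

The slot axis is L1's direction at -54.7°, so u = (cos -54.7°, sin -54.7°) = (0.57786, -0.81614) and n = (−sin -54.7°, cos -54.7°) = (0.81614, 0.57786). P is at the origin and A lies 26.8 along u from P, so A = 26.8·u = (15.487, -21.872). Tangency of A1 to both parallel lines with radius 9.4 puts M and D at P ± 9.4·n: M = (7.6717, 5.4319), D = (-7.6717, -5.4319). Equal radii place U and F the same way about A: U = A + 9.4·n = (23.158, -16.441), F = A − 9.4·n = (7.8149, -27.304). Then |PF| = |F − P| = 28.401.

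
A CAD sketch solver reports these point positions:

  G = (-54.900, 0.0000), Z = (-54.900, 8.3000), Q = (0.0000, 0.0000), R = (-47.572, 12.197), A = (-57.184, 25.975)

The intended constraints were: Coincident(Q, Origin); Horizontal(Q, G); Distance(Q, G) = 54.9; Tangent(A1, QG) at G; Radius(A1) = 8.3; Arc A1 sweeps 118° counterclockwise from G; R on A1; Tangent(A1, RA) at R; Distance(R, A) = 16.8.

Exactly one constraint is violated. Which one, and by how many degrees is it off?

Tangent(A1, RA) at R — off by 6.90°.

Q = (0.00, 0.00) ✓; Q.y = 0.00, G.y = 0.00 ✓; |QG| = 54.90 ✓; ∠(ZG, GQ) = 90.00° ✓; |ZG| = 8.300 ✓; bearing(Z→R) − bearing(Z→G) = 118.0° ✓; |ZR| = 8.300 ✓; ∠(ZR, RA) = 83.10° ✗; |RA| = 16.80 ✓.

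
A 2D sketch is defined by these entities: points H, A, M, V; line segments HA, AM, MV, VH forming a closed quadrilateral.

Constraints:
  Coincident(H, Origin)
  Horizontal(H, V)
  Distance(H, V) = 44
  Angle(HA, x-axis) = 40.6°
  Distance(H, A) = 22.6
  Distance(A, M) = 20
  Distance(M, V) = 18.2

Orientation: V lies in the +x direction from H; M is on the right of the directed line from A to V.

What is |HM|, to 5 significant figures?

26.277

Checks: |AM| = 20.00 ✓; |MV| = 18.20 ✓.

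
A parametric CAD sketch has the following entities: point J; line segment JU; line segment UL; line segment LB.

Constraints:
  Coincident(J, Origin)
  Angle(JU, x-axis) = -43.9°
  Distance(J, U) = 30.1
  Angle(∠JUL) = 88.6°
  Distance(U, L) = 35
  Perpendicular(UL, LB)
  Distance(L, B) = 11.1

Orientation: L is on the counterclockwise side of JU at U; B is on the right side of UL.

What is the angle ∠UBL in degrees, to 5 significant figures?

72.404°

∠JUL = 88.6°, so UL runs at -43.9° + (180° − 88.6°) = 47.500° from the x-axis; with |UL| = 35.0, L = U + 35.0·(cos 47.500°, sin 47.500°) = (45.334, 4.9333). UL is perpendicular to LB; with |LB| = 11.1 on the right of UL, B = L + 11.1·(0.73728, -0.67559) = (53.518, -2.5657). Then cos ∠UBL = BU·BL / (|BU||BL|), giving 72.404°.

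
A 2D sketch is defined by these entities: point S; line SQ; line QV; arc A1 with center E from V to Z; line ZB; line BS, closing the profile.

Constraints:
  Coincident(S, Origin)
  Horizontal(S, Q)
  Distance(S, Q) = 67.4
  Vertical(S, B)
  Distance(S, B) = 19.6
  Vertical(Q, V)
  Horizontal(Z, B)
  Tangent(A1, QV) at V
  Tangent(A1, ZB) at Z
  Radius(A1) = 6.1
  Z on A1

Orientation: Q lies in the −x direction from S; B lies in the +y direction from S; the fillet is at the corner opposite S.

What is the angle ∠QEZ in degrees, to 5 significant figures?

155.68°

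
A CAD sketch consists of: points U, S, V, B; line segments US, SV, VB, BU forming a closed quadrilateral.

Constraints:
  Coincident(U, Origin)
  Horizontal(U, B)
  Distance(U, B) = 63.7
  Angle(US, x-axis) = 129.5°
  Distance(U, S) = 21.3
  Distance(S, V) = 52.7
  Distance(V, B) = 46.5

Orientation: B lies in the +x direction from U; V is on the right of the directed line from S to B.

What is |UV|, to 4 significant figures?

31.48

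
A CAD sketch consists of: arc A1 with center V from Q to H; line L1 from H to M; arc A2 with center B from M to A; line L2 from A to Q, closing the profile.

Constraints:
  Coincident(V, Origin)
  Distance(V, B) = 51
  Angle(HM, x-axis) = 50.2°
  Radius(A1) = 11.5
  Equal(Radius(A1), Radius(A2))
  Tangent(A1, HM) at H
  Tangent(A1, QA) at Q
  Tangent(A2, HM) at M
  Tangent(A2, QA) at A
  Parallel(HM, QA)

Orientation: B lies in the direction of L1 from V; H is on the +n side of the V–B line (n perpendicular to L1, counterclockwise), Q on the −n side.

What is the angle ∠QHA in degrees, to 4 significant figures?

65.73°

The slot axis is L1's direction at 50.2°, so u = (cos 50.2°, sin 50.2°) = (0.6401, 0.7683) and n = (−sin 50.2°, cos 50.2°) = (-0.7683, 0.6401). V is at the origin and B lies 51.0 along u from V, so B = 51.0·u = (32.65, 39.18). Tangency of A1 to both parallel lines with radius 11.5 puts H and Q at V ± 11.5·n: H = (-8.835, 7.361), Q = (8.835, -7.361). Equal radii place M and A the same way about B: M = B + 11.5·n = (23.81, 46.54), A = B − 11.5·n = (41.48, 31.82). Then cos ∠QHA = HQ·HA / (|HQ||HA|), giving 65.73°.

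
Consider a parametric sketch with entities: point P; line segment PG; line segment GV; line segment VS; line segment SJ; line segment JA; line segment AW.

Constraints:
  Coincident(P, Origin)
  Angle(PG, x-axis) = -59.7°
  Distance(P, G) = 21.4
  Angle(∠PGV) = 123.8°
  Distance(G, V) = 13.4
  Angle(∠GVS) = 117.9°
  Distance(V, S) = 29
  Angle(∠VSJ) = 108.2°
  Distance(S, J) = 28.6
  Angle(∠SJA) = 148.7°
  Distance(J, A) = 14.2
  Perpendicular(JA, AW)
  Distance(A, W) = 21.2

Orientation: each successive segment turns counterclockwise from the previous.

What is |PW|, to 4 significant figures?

11.59

P is at the origin; PG runs at -59.7° with length 21.4, so G = (10.80, -18.48). ∠PGV = 123.8° gives GV at -3.500° from the x-axis; with |GV| = 13.4, V = (24.17, -19.29). ∠GVS = 117.9° gives VS at 58.60° from the x-axis; with |VS| = 29.0, S = (39.28, 5.458). ∠VSJ = 108.2° gives SJ at 130.4° from the x-axis; with |SJ| = 28.6, J = (20.74, 27.24). ∠SJA = 148.7° gives JA at 161.7° from the x-axis; with |JA| = 14.2, A = (7.263, 31.70). JA ⟂ AW, so AW runs at -108.3°; with |AW| = 21.2, W = (0.6065, 11.57). Then |PW| = |W − P| = 11.59.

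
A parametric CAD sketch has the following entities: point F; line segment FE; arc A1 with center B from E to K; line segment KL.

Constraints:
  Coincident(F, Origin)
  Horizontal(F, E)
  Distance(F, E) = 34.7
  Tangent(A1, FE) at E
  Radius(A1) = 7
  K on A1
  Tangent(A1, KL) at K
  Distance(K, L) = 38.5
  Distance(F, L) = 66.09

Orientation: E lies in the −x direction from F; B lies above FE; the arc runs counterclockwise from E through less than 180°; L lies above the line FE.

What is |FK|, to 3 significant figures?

30.9

Checks: |BK| = 7.000 ✓; ∠(BK, KL) = 90.00° ✓; |KL| = 38.50 ✓; |FL| = 66.09 ✓.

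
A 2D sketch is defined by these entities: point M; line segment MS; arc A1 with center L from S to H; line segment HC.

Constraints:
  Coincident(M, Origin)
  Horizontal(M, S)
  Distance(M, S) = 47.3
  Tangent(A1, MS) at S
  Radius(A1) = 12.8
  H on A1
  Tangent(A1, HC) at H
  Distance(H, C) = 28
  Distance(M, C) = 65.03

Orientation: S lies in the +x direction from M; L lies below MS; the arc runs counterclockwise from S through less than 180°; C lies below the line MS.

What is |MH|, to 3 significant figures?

40.3

M is at the origin; MS is horizontal with |MS| = 47.3 and S on the +x side, so S = (47.3, 0.00). Tangency of A1 to MS means the radius LS is perpendicular to MS, so L = S + (0, -12.8) = (47.3, -12.8). Since LH ⟂ HC (tangency), |LC| = √(12.8² + 28.0²) = 30.8 regardless of where H sits on A1. So C lies on both circle(M, 65.03) and circle(L, 30.8); the below-MS intersection is C = (48.3, -43.6). H is the foot of the tangent from C: H = (35.8, -18.5).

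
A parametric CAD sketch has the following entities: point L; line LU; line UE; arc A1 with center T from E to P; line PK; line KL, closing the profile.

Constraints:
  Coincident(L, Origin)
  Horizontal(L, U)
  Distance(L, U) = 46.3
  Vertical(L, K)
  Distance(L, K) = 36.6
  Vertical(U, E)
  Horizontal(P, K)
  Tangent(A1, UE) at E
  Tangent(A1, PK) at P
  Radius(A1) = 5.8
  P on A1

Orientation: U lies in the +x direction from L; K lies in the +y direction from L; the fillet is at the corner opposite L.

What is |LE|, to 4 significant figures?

55.61

The virtual corner opposite L is at (46.30, 36.60). Since A1 is tangent to UE there, TE ⟂ UE and tangency of A1 to PK means the radius TP is perpendicular to PK, with radius 5.8, so the center T sits 5.8 in from both sides at T = (40.50, 30.80). That places the tangent points at E = (46.30, 30.80) on UE and P = (40.50, 36.60) on PK. Then |LE| = |E − L| = 55.61.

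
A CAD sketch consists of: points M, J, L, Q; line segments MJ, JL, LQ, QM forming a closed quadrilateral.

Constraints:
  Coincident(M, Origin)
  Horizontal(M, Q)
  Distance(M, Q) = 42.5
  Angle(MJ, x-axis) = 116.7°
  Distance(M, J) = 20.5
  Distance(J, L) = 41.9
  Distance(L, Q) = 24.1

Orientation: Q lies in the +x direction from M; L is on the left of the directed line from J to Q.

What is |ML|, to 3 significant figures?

39.2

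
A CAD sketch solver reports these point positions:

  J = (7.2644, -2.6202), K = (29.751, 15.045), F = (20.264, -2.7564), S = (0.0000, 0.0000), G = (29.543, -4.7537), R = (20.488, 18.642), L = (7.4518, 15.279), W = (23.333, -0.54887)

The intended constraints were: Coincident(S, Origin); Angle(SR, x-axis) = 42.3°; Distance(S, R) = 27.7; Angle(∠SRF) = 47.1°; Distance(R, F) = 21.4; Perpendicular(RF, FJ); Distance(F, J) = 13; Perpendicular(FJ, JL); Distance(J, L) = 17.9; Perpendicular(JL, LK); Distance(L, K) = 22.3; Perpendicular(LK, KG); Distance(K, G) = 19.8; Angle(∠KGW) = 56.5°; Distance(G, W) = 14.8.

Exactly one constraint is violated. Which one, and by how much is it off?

Distance(G, W) = 14.8 — off by 7.30.

S = (0.00, 0.00) ✓; SR at 42.30° ✓; |SR| = 27.70 ✓; ∠SRF = 47.10° ✓; |RF| = 21.40 ✓; ∠(RF, FJ) = 90.00° ✓; |FJ| = 13.00 ✓; ∠(FJ, JL) = 90.00° ✓; |JL| = 17.90 ✓; ∠(JL, LK) = 90.00° ✓; |LK| = 22.30 ✓; ∠(LK, KG) = 90.00° ✓; |KG| = 19.80 ✓; ∠KGW = 56.50° ✓; |GW| = 7.500 ✗.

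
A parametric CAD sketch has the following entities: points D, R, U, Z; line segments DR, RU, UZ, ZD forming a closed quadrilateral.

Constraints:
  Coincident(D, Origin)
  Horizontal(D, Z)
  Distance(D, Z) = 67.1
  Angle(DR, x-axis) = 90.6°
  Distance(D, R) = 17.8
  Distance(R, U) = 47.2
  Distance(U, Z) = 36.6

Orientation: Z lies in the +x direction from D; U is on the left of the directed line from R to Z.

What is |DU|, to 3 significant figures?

54.3

D is at the origin; DZ is horizontal with |DZ| = 67.1 and Z in +x, so Z = (67.1, 0). DR runs at 90.6° with |DR| = 17.8, so R = (-0.186, 17.8). U is determined by |RU| = 47.2 and |UZ| = 36.6 together: it lies at the intersection of circle(R, 47.2) and circle(Z, 36.6). With |RZ| = 69.6, the foot of the radical line on RZ is 41.2 from R and the perpendicular offset is √(47.2² − 41.2²) = 23.1. Taking the left-of-RZ solution: U = (45.5, 29.6).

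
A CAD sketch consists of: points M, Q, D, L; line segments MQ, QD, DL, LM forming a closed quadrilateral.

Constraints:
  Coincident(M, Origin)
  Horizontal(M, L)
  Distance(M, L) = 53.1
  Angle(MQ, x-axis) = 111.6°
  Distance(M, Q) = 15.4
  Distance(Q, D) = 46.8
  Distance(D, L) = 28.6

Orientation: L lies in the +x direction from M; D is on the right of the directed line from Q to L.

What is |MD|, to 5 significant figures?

33.879

Checks: |ML| = 53.10 ✓; |MQ| = 15.40 ✓; |QD| = 46.80 ✓; |DL| = 28.60 ✓.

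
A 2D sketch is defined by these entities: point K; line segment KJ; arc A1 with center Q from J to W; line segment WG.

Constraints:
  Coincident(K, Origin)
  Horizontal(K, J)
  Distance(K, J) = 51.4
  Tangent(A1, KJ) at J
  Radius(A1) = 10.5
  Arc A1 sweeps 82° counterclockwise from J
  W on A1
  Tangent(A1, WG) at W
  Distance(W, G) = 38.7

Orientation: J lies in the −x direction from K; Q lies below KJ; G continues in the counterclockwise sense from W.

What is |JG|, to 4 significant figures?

49.92

K is at the origin; K and J share the same y with |KJ| = 51.4 and J on the −x side, so J = (-51.40, 0.000). Since A1 is tangent to KJ there, QJ ⟂ KJ, so Q = J + (0, -10.5) = (-51.40, -10.50). On A1, J sits at bearing 90° from Q; an 82° counterclockwise sweep puts W at bearing 172°, so W = Q + 10.5·(cos 172°, sin 172°) = (-61.80, -9.039). The tangent condition forces QW to be normal to WG, so WG runs along (−sin 172°, cos 172°); with |WG| = 38.7, G = (-67.18, -47.36). Then |JG| = |G − J| = 49.92.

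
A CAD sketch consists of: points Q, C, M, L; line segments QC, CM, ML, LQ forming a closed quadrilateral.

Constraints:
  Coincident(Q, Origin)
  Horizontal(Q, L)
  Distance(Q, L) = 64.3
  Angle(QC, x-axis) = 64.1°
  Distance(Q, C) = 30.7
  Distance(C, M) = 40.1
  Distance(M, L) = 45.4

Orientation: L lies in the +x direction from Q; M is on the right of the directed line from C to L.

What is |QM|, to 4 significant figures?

23.66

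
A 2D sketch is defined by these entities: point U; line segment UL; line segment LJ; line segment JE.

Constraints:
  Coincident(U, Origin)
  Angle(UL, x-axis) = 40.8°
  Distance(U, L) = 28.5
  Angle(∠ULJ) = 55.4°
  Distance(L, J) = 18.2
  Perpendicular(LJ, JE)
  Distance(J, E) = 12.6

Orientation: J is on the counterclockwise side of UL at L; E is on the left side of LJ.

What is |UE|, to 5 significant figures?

11.045

U is at the origin; UL runs at 40.8° with length 28.5, so L = 28.5·(cos 40.8°, sin 40.8°) = (21.574, 18.622). ∠ULJ = 55.4°, so LJ runs at 40.8° + (180° − 55.4°) = 165.40° from the x-axis; with |LJ| = 18.2, J = L + 18.2·(cos 165.40°, sin 165.40°) = (3.9621, 23.210). LJ ⟂ JE; with |JE| = 12.6 on the left of LJ, E = J + 12.6·(-0.25207, -0.96771) = (0.78598, 11.017). Then |UE| = |E − U| = 11.045.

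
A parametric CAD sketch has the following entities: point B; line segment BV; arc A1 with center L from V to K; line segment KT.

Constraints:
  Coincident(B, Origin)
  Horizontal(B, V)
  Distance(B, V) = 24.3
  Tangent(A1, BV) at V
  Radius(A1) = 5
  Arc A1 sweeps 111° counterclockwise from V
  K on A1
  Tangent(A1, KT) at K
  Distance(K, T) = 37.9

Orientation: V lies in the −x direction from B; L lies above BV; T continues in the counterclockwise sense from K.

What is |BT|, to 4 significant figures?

53.68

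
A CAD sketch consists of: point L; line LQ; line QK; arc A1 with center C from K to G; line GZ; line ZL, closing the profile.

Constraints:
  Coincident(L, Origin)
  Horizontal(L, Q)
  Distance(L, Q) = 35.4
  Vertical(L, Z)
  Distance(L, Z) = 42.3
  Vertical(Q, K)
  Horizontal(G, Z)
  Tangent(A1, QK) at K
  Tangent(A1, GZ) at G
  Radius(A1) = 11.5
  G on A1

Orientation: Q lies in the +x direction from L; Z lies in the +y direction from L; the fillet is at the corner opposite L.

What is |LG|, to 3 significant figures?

48.6

The virtual corner opposite L is at (35.4, 42.3). A1 meets QK tangentially, so CK is at right angles to QK and since A1 is tangent to GZ there, CG ⟂ GZ, with radius 11.5, so the center C sits 11.5 in from both sides at C = (23.9, 30.8). That places the tangent points at K = (35.4, 30.8) on QK and G = (23.9, 42.3) on GZ. Then |LG| = |G − L| = 48.6.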